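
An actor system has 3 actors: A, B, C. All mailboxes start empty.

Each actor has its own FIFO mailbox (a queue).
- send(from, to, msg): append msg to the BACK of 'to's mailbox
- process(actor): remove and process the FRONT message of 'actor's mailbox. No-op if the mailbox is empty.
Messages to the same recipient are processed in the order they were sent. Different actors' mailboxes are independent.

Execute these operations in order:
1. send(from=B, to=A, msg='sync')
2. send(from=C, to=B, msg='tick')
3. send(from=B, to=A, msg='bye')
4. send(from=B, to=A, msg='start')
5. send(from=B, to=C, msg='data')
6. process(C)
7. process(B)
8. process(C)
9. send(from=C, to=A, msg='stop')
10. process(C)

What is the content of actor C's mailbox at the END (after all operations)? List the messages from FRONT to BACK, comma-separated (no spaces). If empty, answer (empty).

Answer: (empty)

Derivation:
After 1 (send(from=B, to=A, msg='sync')): A:[sync] B:[] C:[]
After 2 (send(from=C, to=B, msg='tick')): A:[sync] B:[tick] C:[]
After 3 (send(from=B, to=A, msg='bye')): A:[sync,bye] B:[tick] C:[]
After 4 (send(from=B, to=A, msg='start')): A:[sync,bye,start] B:[tick] C:[]
After 5 (send(from=B, to=C, msg='data')): A:[sync,bye,start] B:[tick] C:[data]
After 6 (process(C)): A:[sync,bye,start] B:[tick] C:[]
After 7 (process(B)): A:[sync,bye,start] B:[] C:[]
After 8 (process(C)): A:[sync,bye,start] B:[] C:[]
After 9 (send(from=C, to=A, msg='stop')): A:[sync,bye,start,stop] B:[] C:[]
After 10 (process(C)): A:[sync,bye,start,stop] B:[] C:[]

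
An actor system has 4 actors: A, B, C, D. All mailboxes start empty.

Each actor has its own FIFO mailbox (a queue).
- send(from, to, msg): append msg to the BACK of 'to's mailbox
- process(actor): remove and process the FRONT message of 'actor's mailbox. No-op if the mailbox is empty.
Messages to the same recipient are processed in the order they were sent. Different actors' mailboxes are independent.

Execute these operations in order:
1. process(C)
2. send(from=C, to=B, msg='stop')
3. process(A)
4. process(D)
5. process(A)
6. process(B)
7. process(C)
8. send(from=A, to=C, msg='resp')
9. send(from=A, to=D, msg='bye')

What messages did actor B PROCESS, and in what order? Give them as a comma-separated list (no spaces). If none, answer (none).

After 1 (process(C)): A:[] B:[] C:[] D:[]
After 2 (send(from=C, to=B, msg='stop')): A:[] B:[stop] C:[] D:[]
After 3 (process(A)): A:[] B:[stop] C:[] D:[]
After 4 (process(D)): A:[] B:[stop] C:[] D:[]
After 5 (process(A)): A:[] B:[stop] C:[] D:[]
After 6 (process(B)): A:[] B:[] C:[] D:[]
After 7 (process(C)): A:[] B:[] C:[] D:[]
After 8 (send(from=A, to=C, msg='resp')): A:[] B:[] C:[resp] D:[]
After 9 (send(from=A, to=D, msg='bye')): A:[] B:[] C:[resp] D:[bye]

Answer: stop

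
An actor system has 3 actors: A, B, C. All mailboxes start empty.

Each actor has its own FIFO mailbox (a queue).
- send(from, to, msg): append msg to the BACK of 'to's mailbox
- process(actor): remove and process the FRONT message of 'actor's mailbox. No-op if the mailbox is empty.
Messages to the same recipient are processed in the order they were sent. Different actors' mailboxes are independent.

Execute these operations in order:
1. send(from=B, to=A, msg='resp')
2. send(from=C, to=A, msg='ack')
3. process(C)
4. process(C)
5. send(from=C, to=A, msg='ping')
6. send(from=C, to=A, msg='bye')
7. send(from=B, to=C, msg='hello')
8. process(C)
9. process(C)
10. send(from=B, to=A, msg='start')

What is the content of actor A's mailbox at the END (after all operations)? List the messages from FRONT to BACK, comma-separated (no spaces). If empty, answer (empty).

Answer: resp,ack,ping,bye,start

Derivation:
After 1 (send(from=B, to=A, msg='resp')): A:[resp] B:[] C:[]
After 2 (send(from=C, to=A, msg='ack')): A:[resp,ack] B:[] C:[]
After 3 (process(C)): A:[resp,ack] B:[] C:[]
After 4 (process(C)): A:[resp,ack] B:[] C:[]
After 5 (send(from=C, to=A, msg='ping')): A:[resp,ack,ping] B:[] C:[]
After 6 (send(from=C, to=A, msg='bye')): A:[resp,ack,ping,bye] B:[] C:[]
After 7 (send(from=B, to=C, msg='hello')): A:[resp,ack,ping,bye] B:[] C:[hello]
After 8 (process(C)): A:[resp,ack,ping,bye] B:[] C:[]
After 9 (process(C)): A:[resp,ack,ping,bye] B:[] C:[]
After 10 (send(from=B, to=A, msg='start')): A:[resp,ack,ping,bye,start] B:[] C:[]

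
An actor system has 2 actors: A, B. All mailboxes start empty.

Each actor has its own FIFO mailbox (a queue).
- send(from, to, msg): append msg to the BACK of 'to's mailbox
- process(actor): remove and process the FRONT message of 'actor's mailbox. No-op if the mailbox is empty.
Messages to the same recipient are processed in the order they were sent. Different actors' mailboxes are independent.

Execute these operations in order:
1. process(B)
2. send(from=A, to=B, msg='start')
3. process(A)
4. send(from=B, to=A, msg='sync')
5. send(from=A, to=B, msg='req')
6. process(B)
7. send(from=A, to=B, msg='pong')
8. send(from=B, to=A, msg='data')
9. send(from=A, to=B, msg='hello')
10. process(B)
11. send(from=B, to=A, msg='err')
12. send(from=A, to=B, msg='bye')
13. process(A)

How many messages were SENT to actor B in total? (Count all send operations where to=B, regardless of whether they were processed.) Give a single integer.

Answer: 5

Derivation:
After 1 (process(B)): A:[] B:[]
After 2 (send(from=A, to=B, msg='start')): A:[] B:[start]
After 3 (process(A)): A:[] B:[start]
After 4 (send(from=B, to=A, msg='sync')): A:[sync] B:[start]
After 5 (send(from=A, to=B, msg='req')): A:[sync] B:[start,req]
After 6 (process(B)): A:[sync] B:[req]
After 7 (send(from=A, to=B, msg='pong')): A:[sync] B:[req,pong]
After 8 (send(from=B, to=A, msg='data')): A:[sync,data] B:[req,pong]
After 9 (send(from=A, to=B, msg='hello')): A:[sync,data] B:[req,pong,hello]
After 10 (process(B)): A:[sync,data] B:[pong,hello]
After 11 (send(from=B, to=A, msg='err')): A:[sync,data,err] B:[pong,hello]
After 12 (send(from=A, to=B, msg='bye')): A:[sync,data,err] B:[pong,hello,bye]
After 13 (process(A)): A:[data,err] B:[pong,hello,bye]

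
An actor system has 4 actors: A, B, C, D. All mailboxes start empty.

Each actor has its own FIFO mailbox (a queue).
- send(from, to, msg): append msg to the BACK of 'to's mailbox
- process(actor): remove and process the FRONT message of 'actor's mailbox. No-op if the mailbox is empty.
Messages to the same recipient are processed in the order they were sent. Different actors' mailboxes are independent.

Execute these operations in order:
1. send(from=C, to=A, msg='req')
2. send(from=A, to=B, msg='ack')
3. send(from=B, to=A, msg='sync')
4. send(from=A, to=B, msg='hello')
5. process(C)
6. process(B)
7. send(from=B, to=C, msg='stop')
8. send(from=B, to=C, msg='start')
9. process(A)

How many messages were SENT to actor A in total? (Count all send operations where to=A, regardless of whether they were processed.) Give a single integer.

Answer: 2

Derivation:
After 1 (send(from=C, to=A, msg='req')): A:[req] B:[] C:[] D:[]
After 2 (send(from=A, to=B, msg='ack')): A:[req] B:[ack] C:[] D:[]
After 3 (send(from=B, to=A, msg='sync')): A:[req,sync] B:[ack] C:[] D:[]
After 4 (send(from=A, to=B, msg='hello')): A:[req,sync] B:[ack,hello] C:[] D:[]
After 5 (process(C)): A:[req,sync] B:[ack,hello] C:[] D:[]
After 6 (process(B)): A:[req,sync] B:[hello] C:[] D:[]
After 7 (send(from=B, to=C, msg='stop')): A:[req,sync] B:[hello] C:[stop] D:[]
After 8 (send(from=B, to=C, msg='start')): A:[req,sync] B:[hello] C:[stop,start] D:[]
After 9 (process(A)): A:[sync] B:[hello] C:[stop,start] D:[]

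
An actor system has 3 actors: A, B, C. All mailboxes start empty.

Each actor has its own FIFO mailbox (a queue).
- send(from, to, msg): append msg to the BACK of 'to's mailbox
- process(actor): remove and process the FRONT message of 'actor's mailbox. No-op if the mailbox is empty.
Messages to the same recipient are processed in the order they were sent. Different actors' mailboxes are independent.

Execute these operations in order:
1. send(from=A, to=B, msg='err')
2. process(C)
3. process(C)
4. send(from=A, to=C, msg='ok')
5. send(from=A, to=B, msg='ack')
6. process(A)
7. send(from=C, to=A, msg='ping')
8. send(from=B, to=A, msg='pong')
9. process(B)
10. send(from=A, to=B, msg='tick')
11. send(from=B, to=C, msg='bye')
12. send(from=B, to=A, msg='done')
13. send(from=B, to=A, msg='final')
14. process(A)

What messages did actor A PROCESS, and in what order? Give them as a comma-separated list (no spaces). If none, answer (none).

Answer: ping

Derivation:
After 1 (send(from=A, to=B, msg='err')): A:[] B:[err] C:[]
After 2 (process(C)): A:[] B:[err] C:[]
After 3 (process(C)): A:[] B:[err] C:[]
After 4 (send(from=A, to=C, msg='ok')): A:[] B:[err] C:[ok]
After 5 (send(from=A, to=B, msg='ack')): A:[] B:[err,ack] C:[ok]
After 6 (process(A)): A:[] B:[err,ack] C:[ok]
After 7 (send(from=C, to=A, msg='ping')): A:[ping] B:[err,ack] C:[ok]
After 8 (send(from=B, to=A, msg='pong')): A:[ping,pong] B:[err,ack] C:[ok]
After 9 (process(B)): A:[ping,pong] B:[ack] C:[ok]
After 10 (send(from=A, to=B, msg='tick')): A:[ping,pong] B:[ack,tick] C:[ok]
After 11 (send(from=B, to=C, msg='bye')): A:[ping,pong] B:[ack,tick] C:[ok,bye]
After 12 (send(from=B, to=A, msg='done')): A:[ping,pong,done] B:[ack,tick] C:[ok,bye]
After 13 (send(from=B, to=A, msg='final')): A:[ping,pong,done,final] B:[ack,tick] C:[ok,bye]
After 14 (process(A)): A:[pong,done,final] B:[ack,tick] C:[ok,bye]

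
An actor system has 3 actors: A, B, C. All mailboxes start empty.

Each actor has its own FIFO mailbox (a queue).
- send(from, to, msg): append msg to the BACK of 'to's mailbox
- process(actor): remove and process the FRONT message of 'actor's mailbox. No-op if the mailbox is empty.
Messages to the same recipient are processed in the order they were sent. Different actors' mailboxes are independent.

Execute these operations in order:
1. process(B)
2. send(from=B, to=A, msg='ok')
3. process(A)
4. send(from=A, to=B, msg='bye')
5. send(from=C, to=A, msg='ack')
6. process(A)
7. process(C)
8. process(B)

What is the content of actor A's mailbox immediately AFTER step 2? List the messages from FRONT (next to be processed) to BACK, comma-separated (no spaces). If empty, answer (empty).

After 1 (process(B)): A:[] B:[] C:[]
After 2 (send(from=B, to=A, msg='ok')): A:[ok] B:[] C:[]

ok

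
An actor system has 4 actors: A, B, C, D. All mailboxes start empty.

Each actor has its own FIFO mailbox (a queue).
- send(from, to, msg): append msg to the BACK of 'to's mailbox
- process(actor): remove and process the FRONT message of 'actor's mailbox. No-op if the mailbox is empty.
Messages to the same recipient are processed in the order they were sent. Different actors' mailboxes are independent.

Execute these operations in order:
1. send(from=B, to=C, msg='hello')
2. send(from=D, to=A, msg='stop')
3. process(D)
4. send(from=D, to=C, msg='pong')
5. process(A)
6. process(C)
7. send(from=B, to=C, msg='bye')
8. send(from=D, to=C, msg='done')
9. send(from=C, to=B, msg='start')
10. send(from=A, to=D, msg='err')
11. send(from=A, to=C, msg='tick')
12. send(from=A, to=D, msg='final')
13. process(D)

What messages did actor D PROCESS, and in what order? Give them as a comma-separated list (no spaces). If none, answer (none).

After 1 (send(from=B, to=C, msg='hello')): A:[] B:[] C:[hello] D:[]
After 2 (send(from=D, to=A, msg='stop')): A:[stop] B:[] C:[hello] D:[]
After 3 (process(D)): A:[stop] B:[] C:[hello] D:[]
After 4 (send(from=D, to=C, msg='pong')): A:[stop] B:[] C:[hello,pong] D:[]
After 5 (process(A)): A:[] B:[] C:[hello,pong] D:[]
After 6 (process(C)): A:[] B:[] C:[pong] D:[]
After 7 (send(from=B, to=C, msg='bye')): A:[] B:[] C:[pong,bye] D:[]
After 8 (send(from=D, to=C, msg='done')): A:[] B:[] C:[pong,bye,done] D:[]
After 9 (send(from=C, to=B, msg='start')): A:[] B:[start] C:[pong,bye,done] D:[]
After 10 (send(from=A, to=D, msg='err')): A:[] B:[start] C:[pong,bye,done] D:[err]
After 11 (send(from=A, to=C, msg='tick')): A:[] B:[start] C:[pong,bye,done,tick] D:[err]
After 12 (send(from=A, to=D, msg='final')): A:[] B:[start] C:[pong,bye,done,tick] D:[err,final]
After 13 (process(D)): A:[] B:[start] C:[pong,bye,done,tick] D:[final]

Answer: err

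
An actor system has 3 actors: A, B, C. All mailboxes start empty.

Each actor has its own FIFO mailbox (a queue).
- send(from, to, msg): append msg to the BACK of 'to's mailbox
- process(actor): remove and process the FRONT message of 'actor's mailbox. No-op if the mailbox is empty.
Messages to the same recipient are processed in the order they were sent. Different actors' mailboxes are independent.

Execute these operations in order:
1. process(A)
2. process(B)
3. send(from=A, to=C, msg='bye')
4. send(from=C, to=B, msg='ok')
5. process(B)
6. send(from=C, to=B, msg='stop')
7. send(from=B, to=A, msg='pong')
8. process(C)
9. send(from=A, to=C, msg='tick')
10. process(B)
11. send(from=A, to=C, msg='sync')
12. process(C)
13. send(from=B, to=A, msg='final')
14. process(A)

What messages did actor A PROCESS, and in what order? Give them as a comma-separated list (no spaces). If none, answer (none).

Answer: pong

Derivation:
After 1 (process(A)): A:[] B:[] C:[]
After 2 (process(B)): A:[] B:[] C:[]
After 3 (send(from=A, to=C, msg='bye')): A:[] B:[] C:[bye]
After 4 (send(from=C, to=B, msg='ok')): A:[] B:[ok] C:[bye]
After 5 (process(B)): A:[] B:[] C:[bye]
After 6 (send(from=C, to=B, msg='stop')): A:[] B:[stop] C:[bye]
After 7 (send(from=B, to=A, msg='pong')): A:[pong] B:[stop] C:[bye]
After 8 (process(C)): A:[pong] B:[stop] C:[]
After 9 (send(from=A, to=C, msg='tick')): A:[pong] B:[stop] C:[tick]
After 10 (process(B)): A:[pong] B:[] C:[tick]
After 11 (send(from=A, to=C, msg='sync')): A:[pong] B:[] C:[tick,sync]
After 12 (process(C)): A:[pong] B:[] C:[sync]
After 13 (send(from=B, to=A, msg='final')): A:[pong,final] B:[] C:[sync]
After 14 (process(A)): A:[final] B:[] C:[sync]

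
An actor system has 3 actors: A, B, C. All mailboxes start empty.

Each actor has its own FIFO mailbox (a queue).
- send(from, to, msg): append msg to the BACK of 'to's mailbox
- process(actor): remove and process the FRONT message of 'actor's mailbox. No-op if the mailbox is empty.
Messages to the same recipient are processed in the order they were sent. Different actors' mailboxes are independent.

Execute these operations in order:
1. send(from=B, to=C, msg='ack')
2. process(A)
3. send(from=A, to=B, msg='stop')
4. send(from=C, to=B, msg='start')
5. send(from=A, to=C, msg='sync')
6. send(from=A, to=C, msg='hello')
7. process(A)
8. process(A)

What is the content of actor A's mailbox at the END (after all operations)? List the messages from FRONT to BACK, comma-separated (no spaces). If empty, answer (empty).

Answer: (empty)

Derivation:
After 1 (send(from=B, to=C, msg='ack')): A:[] B:[] C:[ack]
After 2 (process(A)): A:[] B:[] C:[ack]
After 3 (send(from=A, to=B, msg='stop')): A:[] B:[stop] C:[ack]
After 4 (send(from=C, to=B, msg='start')): A:[] B:[stop,start] C:[ack]
After 5 (send(from=A, to=C, msg='sync')): A:[] B:[stop,start] C:[ack,sync]
After 6 (send(from=A, to=C, msg='hello')): A:[] B:[stop,start] C:[ack,sync,hello]
After 7 (process(A)): A:[] B:[stop,start] C:[ack,sync,hello]
After 8 (process(A)): A:[] B:[stop,start] C:[ack,sync,hello]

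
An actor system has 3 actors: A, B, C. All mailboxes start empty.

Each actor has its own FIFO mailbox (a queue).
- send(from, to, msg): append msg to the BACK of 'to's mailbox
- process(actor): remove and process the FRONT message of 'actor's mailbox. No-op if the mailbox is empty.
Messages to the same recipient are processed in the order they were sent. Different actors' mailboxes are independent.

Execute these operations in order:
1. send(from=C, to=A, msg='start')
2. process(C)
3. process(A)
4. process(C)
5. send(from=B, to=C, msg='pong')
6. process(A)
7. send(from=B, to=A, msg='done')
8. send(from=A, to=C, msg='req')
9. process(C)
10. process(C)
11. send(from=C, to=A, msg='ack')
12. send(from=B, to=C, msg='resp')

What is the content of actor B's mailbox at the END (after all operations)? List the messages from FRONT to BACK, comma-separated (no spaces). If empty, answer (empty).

Answer: (empty)

Derivation:
After 1 (send(from=C, to=A, msg='start')): A:[start] B:[] C:[]
After 2 (process(C)): A:[start] B:[] C:[]
After 3 (process(A)): A:[] B:[] C:[]
After 4 (process(C)): A:[] B:[] C:[]
After 5 (send(from=B, to=C, msg='pong')): A:[] B:[] C:[pong]
After 6 (process(A)): A:[] B:[] C:[pong]
After 7 (send(from=B, to=A, msg='done')): A:[done] B:[] C:[pong]
After 8 (send(from=A, to=C, msg='req')): A:[done] B:[] C:[pong,req]
After 9 (process(C)): A:[done] B:[] C:[req]
After 10 (process(C)): A:[done] B:[] C:[]
After 11 (send(from=C, to=A, msg='ack')): A:[done,ack] B:[] C:[]
After 12 (send(from=B, to=C, msg='resp')): A:[done,ack] B:[] C:[resp]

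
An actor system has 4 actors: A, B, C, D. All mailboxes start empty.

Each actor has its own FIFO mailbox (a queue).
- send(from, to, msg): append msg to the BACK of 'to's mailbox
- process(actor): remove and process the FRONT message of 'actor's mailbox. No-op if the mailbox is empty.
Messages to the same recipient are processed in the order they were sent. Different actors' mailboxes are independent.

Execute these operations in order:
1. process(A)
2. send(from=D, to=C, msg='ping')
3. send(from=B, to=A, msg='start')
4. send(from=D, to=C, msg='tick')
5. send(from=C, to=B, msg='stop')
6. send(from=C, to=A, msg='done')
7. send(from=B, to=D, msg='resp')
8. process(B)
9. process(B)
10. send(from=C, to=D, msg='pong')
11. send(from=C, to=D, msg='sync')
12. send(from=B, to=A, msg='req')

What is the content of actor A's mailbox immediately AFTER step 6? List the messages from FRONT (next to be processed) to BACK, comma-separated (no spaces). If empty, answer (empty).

After 1 (process(A)): A:[] B:[] C:[] D:[]
After 2 (send(from=D, to=C, msg='ping')): A:[] B:[] C:[ping] D:[]
After 3 (send(from=B, to=A, msg='start')): A:[start] B:[] C:[ping] D:[]
After 4 (send(from=D, to=C, msg='tick')): A:[start] B:[] C:[ping,tick] D:[]
After 5 (send(from=C, to=B, msg='stop')): A:[start] B:[stop] C:[ping,tick] D:[]
After 6 (send(from=C, to=A, msg='done')): A:[start,done] B:[stop] C:[ping,tick] D:[]

start,done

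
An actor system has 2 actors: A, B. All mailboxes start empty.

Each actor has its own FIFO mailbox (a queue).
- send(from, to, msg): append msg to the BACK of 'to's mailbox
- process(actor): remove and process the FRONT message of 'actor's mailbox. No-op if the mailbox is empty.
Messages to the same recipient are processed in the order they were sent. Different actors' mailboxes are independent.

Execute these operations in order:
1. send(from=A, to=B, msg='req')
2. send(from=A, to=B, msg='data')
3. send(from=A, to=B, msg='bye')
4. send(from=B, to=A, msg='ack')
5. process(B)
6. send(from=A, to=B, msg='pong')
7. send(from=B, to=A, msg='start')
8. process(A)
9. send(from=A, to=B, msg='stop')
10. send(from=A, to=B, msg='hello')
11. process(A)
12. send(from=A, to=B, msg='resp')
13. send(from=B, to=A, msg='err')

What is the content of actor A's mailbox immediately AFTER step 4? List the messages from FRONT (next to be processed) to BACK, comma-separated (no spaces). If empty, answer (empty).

After 1 (send(from=A, to=B, msg='req')): A:[] B:[req]
After 2 (send(from=A, to=B, msg='data')): A:[] B:[req,data]
After 3 (send(from=A, to=B, msg='bye')): A:[] B:[req,data,bye]
After 4 (send(from=B, to=A, msg='ack')): A:[ack] B:[req,data,bye]

ack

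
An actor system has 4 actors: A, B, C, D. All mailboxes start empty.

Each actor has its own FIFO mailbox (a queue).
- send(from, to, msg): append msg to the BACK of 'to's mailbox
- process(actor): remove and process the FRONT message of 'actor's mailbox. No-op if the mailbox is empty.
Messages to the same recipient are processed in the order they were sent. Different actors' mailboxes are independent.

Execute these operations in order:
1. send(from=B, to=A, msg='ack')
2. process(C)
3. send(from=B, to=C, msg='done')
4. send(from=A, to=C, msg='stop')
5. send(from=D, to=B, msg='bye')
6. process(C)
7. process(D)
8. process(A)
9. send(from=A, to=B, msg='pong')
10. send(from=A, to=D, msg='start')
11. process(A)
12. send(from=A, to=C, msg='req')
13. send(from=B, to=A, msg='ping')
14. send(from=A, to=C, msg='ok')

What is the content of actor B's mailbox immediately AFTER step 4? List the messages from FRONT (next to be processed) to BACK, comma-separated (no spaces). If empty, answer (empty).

After 1 (send(from=B, to=A, msg='ack')): A:[ack] B:[] C:[] D:[]
After 2 (process(C)): A:[ack] B:[] C:[] D:[]
After 3 (send(from=B, to=C, msg='done')): A:[ack] B:[] C:[done] D:[]
After 4 (send(from=A, to=C, msg='stop')): A:[ack] B:[] C:[done,stop] D:[]

(empty)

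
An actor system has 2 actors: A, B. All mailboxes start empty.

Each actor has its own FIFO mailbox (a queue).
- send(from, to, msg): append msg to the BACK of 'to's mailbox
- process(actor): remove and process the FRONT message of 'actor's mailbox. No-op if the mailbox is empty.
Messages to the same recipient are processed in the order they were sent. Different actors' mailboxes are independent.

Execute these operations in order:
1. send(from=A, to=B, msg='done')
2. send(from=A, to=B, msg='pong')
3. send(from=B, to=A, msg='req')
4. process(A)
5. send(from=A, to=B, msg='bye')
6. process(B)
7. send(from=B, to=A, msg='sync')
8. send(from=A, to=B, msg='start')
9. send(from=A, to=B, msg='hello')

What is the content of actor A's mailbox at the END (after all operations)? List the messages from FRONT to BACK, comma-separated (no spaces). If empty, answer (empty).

Answer: sync

Derivation:
After 1 (send(from=A, to=B, msg='done')): A:[] B:[done]
After 2 (send(from=A, to=B, msg='pong')): A:[] B:[done,pong]
After 3 (send(from=B, to=A, msg='req')): A:[req] B:[done,pong]
After 4 (process(A)): A:[] B:[done,pong]
After 5 (send(from=A, to=B, msg='bye')): A:[] B:[done,pong,bye]
After 6 (process(B)): A:[] B:[pong,bye]
After 7 (send(from=B, to=A, msg='sync')): A:[sync] B:[pong,bye]
After 8 (send(from=A, to=B, msg='start')): A:[sync] B:[pong,bye,start]
After 9 (send(from=A, to=B, msg='hello')): A:[sync] B:[pong,bye,start,hello]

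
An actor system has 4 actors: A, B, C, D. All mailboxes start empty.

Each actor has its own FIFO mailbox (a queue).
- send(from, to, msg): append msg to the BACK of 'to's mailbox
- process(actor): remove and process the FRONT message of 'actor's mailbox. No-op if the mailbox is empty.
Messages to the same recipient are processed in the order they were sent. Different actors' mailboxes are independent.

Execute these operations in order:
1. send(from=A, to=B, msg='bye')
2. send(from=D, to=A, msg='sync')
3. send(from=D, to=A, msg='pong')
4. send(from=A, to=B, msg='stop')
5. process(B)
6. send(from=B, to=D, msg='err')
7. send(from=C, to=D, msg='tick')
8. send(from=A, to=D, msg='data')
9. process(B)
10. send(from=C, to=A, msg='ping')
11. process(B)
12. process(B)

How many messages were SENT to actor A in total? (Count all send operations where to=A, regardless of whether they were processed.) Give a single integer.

After 1 (send(from=A, to=B, msg='bye')): A:[] B:[bye] C:[] D:[]
After 2 (send(from=D, to=A, msg='sync')): A:[sync] B:[bye] C:[] D:[]
After 3 (send(from=D, to=A, msg='pong')): A:[sync,pong] B:[bye] C:[] D:[]
After 4 (send(from=A, to=B, msg='stop')): A:[sync,pong] B:[bye,stop] C:[] D:[]
After 5 (process(B)): A:[sync,pong] B:[stop] C:[] D:[]
After 6 (send(from=B, to=D, msg='err')): A:[sync,pong] B:[stop] C:[] D:[err]
After 7 (send(from=C, to=D, msg='tick')): A:[sync,pong] B:[stop] C:[] D:[err,tick]
After 8 (send(from=A, to=D, msg='data')): A:[sync,pong] B:[stop] C:[] D:[err,tick,data]
After 9 (process(B)): A:[sync,pong] B:[] C:[] D:[err,tick,data]
After 10 (send(from=C, to=A, msg='ping')): A:[sync,pong,ping] B:[] C:[] D:[err,tick,data]
After 11 (process(B)): A:[sync,pong,ping] B:[] C:[] D:[err,tick,data]
After 12 (process(B)): A:[sync,pong,ping] B:[] C:[] D:[err,tick,data]

Answer: 3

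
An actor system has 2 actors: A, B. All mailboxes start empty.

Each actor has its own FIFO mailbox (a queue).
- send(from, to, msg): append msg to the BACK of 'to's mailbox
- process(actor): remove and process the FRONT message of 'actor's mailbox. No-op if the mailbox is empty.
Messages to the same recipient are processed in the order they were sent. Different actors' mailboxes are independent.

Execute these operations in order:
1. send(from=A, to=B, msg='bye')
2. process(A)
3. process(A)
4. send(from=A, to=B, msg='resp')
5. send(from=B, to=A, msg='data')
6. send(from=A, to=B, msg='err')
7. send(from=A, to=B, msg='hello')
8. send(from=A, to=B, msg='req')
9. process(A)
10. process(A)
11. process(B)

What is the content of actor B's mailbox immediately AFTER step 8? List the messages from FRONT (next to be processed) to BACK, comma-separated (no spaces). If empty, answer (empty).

After 1 (send(from=A, to=B, msg='bye')): A:[] B:[bye]
After 2 (process(A)): A:[] B:[bye]
After 3 (process(A)): A:[] B:[bye]
After 4 (send(from=A, to=B, msg='resp')): A:[] B:[bye,resp]
After 5 (send(from=B, to=A, msg='data')): A:[data] B:[bye,resp]
After 6 (send(from=A, to=B, msg='err')): A:[data] B:[bye,resp,err]
After 7 (send(from=A, to=B, msg='hello')): A:[data] B:[bye,resp,err,hello]
After 8 (send(from=A, to=B, msg='req')): A:[data] B:[bye,resp,err,hello,req]

bye,resp,err,hello,req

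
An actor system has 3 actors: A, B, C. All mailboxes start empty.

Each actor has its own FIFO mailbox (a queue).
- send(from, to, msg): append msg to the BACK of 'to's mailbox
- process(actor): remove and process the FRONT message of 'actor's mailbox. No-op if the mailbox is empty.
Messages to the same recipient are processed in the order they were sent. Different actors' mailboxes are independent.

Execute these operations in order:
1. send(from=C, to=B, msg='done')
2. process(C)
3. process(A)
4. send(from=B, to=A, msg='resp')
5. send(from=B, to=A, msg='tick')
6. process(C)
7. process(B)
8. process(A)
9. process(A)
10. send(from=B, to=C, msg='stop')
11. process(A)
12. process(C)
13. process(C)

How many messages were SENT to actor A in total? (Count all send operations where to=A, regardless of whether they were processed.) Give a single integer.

Answer: 2

Derivation:
After 1 (send(from=C, to=B, msg='done')): A:[] B:[done] C:[]
After 2 (process(C)): A:[] B:[done] C:[]
After 3 (process(A)): A:[] B:[done] C:[]
After 4 (send(from=B, to=A, msg='resp')): A:[resp] B:[done] C:[]
After 5 (send(from=B, to=A, msg='tick')): A:[resp,tick] B:[done] C:[]
After 6 (process(C)): A:[resp,tick] B:[done] C:[]
After 7 (process(B)): A:[resp,tick] B:[] C:[]
After 8 (process(A)): A:[tick] B:[] C:[]
After 9 (process(A)): A:[] B:[] C:[]
After 10 (send(from=B, to=C, msg='stop')): A:[] B:[] C:[stop]
After 11 (process(A)): A:[] B:[] C:[stop]
After 12 (process(C)): A:[] B:[] C:[]
After 13 (process(C)): A:[] B:[] C:[]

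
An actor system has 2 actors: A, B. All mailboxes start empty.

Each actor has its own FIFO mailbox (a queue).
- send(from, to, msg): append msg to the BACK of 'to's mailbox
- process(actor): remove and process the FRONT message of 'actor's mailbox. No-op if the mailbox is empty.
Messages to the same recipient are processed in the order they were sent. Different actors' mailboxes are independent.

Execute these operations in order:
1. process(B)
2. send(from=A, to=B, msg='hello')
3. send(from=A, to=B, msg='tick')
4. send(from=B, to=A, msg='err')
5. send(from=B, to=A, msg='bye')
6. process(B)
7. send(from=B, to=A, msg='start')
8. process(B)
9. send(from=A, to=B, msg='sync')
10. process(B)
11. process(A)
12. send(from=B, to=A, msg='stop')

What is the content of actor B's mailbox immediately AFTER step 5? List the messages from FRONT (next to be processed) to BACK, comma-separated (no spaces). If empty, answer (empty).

After 1 (process(B)): A:[] B:[]
After 2 (send(from=A, to=B, msg='hello')): A:[] B:[hello]
After 3 (send(from=A, to=B, msg='tick')): A:[] B:[hello,tick]
After 4 (send(from=B, to=A, msg='err')): A:[err] B:[hello,tick]
After 5 (send(from=B, to=A, msg='bye')): A:[err,bye] B:[hello,tick]

hello,tick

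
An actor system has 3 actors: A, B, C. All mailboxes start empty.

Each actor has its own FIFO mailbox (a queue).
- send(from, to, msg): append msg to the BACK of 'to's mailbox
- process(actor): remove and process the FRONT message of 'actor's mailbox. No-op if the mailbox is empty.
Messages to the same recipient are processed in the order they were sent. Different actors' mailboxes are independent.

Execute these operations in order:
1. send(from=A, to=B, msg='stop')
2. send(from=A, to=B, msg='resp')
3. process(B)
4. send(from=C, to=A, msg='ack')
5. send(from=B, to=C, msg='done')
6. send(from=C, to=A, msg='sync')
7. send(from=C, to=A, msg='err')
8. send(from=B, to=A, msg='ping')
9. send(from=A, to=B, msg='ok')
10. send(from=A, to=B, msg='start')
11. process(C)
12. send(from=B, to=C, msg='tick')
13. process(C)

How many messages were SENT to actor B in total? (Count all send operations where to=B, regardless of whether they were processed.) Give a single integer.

Answer: 4

Derivation:
After 1 (send(from=A, to=B, msg='stop')): A:[] B:[stop] C:[]
After 2 (send(from=A, to=B, msg='resp')): A:[] B:[stop,resp] C:[]
After 3 (process(B)): A:[] B:[resp] C:[]
After 4 (send(from=C, to=A, msg='ack')): A:[ack] B:[resp] C:[]
After 5 (send(from=B, to=C, msg='done')): A:[ack] B:[resp] C:[done]
After 6 (send(from=C, to=A, msg='sync')): A:[ack,sync] B:[resp] C:[done]
After 7 (send(from=C, to=A, msg='err')): A:[ack,sync,err] B:[resp] C:[done]
After 8 (send(from=B, to=A, msg='ping')): A:[ack,sync,err,ping] B:[resp] C:[done]
After 9 (send(from=A, to=B, msg='ok')): A:[ack,sync,err,ping] B:[resp,ok] C:[done]
After 10 (send(from=A, to=B, msg='start')): A:[ack,sync,err,ping] B:[resp,ok,start] C:[done]
After 11 (process(C)): A:[ack,sync,err,ping] B:[resp,ok,start] C:[]
After 12 (send(from=B, to=C, msg='tick')): A:[ack,sync,err,ping] B:[resp,ok,start] C:[tick]
After 13 (process(C)): A:[ack,sync,err,ping] B:[resp,ok,start] C:[]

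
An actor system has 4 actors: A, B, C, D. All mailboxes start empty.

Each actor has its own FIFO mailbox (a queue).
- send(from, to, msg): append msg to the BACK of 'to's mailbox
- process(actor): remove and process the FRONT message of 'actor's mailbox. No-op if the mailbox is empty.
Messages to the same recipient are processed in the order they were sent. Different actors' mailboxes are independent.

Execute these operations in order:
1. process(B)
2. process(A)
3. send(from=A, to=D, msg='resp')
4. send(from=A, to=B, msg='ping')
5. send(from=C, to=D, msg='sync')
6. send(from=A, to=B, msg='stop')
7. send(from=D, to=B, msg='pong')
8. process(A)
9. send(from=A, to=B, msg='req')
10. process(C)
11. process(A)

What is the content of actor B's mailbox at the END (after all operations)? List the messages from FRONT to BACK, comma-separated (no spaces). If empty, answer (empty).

Answer: ping,stop,pong,req

Derivation:
After 1 (process(B)): A:[] B:[] C:[] D:[]
After 2 (process(A)): A:[] B:[] C:[] D:[]
After 3 (send(from=A, to=D, msg='resp')): A:[] B:[] C:[] D:[resp]
After 4 (send(from=A, to=B, msg='ping')): A:[] B:[ping] C:[] D:[resp]
After 5 (send(from=C, to=D, msg='sync')): A:[] B:[ping] C:[] D:[resp,sync]
After 6 (send(from=A, to=B, msg='stop')): A:[] B:[ping,stop] C:[] D:[resp,sync]
After 7 (send(from=D, to=B, msg='pong')): A:[] B:[ping,stop,pong] C:[] D:[resp,sync]
After 8 (process(A)): A:[] B:[ping,stop,pong] C:[] D:[resp,sync]
After 9 (send(from=A, to=B, msg='req')): A:[] B:[ping,stop,pong,req] C:[] D:[resp,sync]
After 10 (process(C)): A:[] B:[ping,stop,pong,req] C:[] D:[resp,sync]
After 11 (process(A)): A:[] B:[ping,stop,pong,req] C:[] D:[resp,sync]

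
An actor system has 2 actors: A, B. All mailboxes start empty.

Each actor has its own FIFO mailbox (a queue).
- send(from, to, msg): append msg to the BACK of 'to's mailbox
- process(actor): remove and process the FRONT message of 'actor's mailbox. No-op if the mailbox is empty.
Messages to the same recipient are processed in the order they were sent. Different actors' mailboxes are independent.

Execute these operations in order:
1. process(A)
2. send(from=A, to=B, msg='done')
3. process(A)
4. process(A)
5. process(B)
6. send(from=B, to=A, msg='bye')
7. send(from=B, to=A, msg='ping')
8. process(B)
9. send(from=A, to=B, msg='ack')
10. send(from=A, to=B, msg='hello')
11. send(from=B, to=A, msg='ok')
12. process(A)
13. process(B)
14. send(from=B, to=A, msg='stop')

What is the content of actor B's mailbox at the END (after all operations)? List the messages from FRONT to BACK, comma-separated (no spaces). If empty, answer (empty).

Answer: hello

Derivation:
After 1 (process(A)): A:[] B:[]
After 2 (send(from=A, to=B, msg='done')): A:[] B:[done]
After 3 (process(A)): A:[] B:[done]
After 4 (process(A)): A:[] B:[done]
After 5 (process(B)): A:[] B:[]
After 6 (send(from=B, to=A, msg='bye')): A:[bye] B:[]
After 7 (send(from=B, to=A, msg='ping')): A:[bye,ping] B:[]
After 8 (process(B)): A:[bye,ping] B:[]
After 9 (send(from=A, to=B, msg='ack')): A:[bye,ping] B:[ack]
After 10 (send(from=A, to=B, msg='hello')): A:[bye,ping] B:[ack,hello]
After 11 (send(from=B, to=A, msg='ok')): A:[bye,ping,ok] B:[ack,hello]
After 12 (process(A)): A:[ping,ok] B:[ack,hello]
After 13 (process(B)): A:[ping,ok] B:[hello]
After 14 (send(from=B, to=A, msg='stop')): A:[ping,ok,stop] B:[hello]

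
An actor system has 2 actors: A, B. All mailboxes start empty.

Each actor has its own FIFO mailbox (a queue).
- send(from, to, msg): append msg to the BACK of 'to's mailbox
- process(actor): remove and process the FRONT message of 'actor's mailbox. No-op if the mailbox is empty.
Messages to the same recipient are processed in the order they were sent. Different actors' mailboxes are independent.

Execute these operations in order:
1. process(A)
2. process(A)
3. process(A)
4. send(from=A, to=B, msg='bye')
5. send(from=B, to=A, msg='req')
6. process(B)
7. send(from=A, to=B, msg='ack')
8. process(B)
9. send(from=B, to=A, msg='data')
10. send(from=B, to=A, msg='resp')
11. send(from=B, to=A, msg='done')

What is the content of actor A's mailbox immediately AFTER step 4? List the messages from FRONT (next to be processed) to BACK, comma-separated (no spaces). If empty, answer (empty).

After 1 (process(A)): A:[] B:[]
After 2 (process(A)): A:[] B:[]
After 3 (process(A)): A:[] B:[]
After 4 (send(from=A, to=B, msg='bye')): A:[] B:[bye]

(empty)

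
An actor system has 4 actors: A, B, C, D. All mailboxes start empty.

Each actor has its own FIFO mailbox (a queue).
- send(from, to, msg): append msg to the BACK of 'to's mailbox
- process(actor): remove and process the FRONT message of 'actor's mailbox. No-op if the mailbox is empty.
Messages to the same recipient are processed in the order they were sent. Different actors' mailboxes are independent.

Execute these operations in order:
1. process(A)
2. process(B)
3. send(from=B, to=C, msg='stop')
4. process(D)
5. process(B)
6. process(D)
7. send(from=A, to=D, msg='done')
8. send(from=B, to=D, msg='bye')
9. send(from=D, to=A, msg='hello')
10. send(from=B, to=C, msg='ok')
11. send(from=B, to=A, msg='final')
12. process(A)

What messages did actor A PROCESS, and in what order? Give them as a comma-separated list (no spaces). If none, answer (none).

Answer: hello

Derivation:
After 1 (process(A)): A:[] B:[] C:[] D:[]
After 2 (process(B)): A:[] B:[] C:[] D:[]
After 3 (send(from=B, to=C, msg='stop')): A:[] B:[] C:[stop] D:[]
After 4 (process(D)): A:[] B:[] C:[stop] D:[]
After 5 (process(B)): A:[] B:[] C:[stop] D:[]
After 6 (process(D)): A:[] B:[] C:[stop] D:[]
After 7 (send(from=A, to=D, msg='done')): A:[] B:[] C:[stop] D:[done]
After 8 (send(from=B, to=D, msg='bye')): A:[] B:[] C:[stop] D:[done,bye]
After 9 (send(from=D, to=A, msg='hello')): A:[hello] B:[] C:[stop] D:[done,bye]
After 10 (send(from=B, to=C, msg='ok')): A:[hello] B:[] C:[stop,ok] D:[done,bye]
After 11 (send(from=B, to=A, msg='final')): A:[hello,final] B:[] C:[stop,ok] D:[done,bye]
After 12 (process(A)): A:[final] B:[] C:[stop,ok] D:[done,bye]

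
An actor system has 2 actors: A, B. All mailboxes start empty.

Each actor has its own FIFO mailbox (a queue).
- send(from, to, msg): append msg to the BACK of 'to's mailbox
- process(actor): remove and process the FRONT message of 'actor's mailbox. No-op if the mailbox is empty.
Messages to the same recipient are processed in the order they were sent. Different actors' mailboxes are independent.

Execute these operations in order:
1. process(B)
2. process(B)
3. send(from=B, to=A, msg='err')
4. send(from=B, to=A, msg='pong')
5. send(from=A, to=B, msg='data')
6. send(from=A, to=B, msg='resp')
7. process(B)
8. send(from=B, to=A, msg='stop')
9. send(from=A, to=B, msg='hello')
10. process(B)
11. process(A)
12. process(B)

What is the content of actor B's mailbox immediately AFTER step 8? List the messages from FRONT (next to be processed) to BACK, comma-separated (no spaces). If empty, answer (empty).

After 1 (process(B)): A:[] B:[]
After 2 (process(B)): A:[] B:[]
After 3 (send(from=B, to=A, msg='err')): A:[err] B:[]
After 4 (send(from=B, to=A, msg='pong')): A:[err,pong] B:[]
After 5 (send(from=A, to=B, msg='data')): A:[err,pong] B:[data]
After 6 (send(from=A, to=B, msg='resp')): A:[err,pong] B:[data,resp]
After 7 (process(B)): A:[err,pong] B:[resp]
After 8 (send(from=B, to=A, msg='stop')): A:[err,pong,stop] B:[resp]

resp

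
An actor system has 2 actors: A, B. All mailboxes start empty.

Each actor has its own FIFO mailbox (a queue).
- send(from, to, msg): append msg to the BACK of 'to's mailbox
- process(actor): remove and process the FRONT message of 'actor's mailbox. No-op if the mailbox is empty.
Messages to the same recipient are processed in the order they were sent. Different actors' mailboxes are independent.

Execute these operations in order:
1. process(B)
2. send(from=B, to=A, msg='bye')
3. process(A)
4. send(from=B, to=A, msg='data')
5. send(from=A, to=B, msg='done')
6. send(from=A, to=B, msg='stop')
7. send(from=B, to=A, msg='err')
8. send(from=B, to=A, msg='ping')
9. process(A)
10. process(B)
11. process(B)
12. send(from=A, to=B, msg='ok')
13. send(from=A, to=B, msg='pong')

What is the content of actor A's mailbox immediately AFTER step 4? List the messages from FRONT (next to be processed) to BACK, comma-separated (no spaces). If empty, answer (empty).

After 1 (process(B)): A:[] B:[]
After 2 (send(from=B, to=A, msg='bye')): A:[bye] B:[]
After 3 (process(A)): A:[] B:[]
After 4 (send(from=B, to=A, msg='data')): A:[data] B:[]

data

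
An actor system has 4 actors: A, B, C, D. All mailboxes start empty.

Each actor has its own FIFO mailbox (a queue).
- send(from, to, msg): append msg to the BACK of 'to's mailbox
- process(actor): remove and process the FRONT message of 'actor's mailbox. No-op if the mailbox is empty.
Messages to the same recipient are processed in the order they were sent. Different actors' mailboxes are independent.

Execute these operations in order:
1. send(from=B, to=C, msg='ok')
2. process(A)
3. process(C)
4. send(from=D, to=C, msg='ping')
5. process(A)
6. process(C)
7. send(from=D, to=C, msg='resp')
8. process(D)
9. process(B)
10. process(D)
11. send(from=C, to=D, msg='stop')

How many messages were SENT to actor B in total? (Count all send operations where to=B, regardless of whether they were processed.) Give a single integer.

Answer: 0

Derivation:
After 1 (send(from=B, to=C, msg='ok')): A:[] B:[] C:[ok] D:[]
After 2 (process(A)): A:[] B:[] C:[ok] D:[]
After 3 (process(C)): A:[] B:[] C:[] D:[]
After 4 (send(from=D, to=C, msg='ping')): A:[] B:[] C:[ping] D:[]
After 5 (process(A)): A:[] B:[] C:[ping] D:[]
After 6 (process(C)): A:[] B:[] C:[] D:[]
After 7 (send(from=D, to=C, msg='resp')): A:[] B:[] C:[resp] D:[]
After 8 (process(D)): A:[] B:[] C:[resp] D:[]
After 9 (process(B)): A:[] B:[] C:[resp] D:[]
After 10 (process(D)): A:[] B:[] C:[resp] D:[]
After 11 (send(from=C, to=D, msg='stop')): A:[] B:[] C:[resp] D:[stop]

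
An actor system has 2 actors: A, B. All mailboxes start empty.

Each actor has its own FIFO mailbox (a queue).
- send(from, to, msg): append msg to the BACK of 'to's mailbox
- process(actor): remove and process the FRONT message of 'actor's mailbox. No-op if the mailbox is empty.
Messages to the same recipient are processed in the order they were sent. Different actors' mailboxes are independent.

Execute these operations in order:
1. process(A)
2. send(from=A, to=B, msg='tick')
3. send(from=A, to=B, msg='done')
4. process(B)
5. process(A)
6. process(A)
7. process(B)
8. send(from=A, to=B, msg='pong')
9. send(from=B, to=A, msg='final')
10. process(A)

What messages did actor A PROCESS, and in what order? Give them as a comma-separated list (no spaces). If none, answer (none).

Answer: final

Derivation:
After 1 (process(A)): A:[] B:[]
After 2 (send(from=A, to=B, msg='tick')): A:[] B:[tick]
After 3 (send(from=A, to=B, msg='done')): A:[] B:[tick,done]
After 4 (process(B)): A:[] B:[done]
After 5 (process(A)): A:[] B:[done]
After 6 (process(A)): A:[] B:[done]
After 7 (process(B)): A:[] B:[]
After 8 (send(from=A, to=B, msg='pong')): A:[] B:[pong]
After 9 (send(from=B, to=A, msg='final')): A:[final] B:[pong]
After 10 (process(A)): A:[] B:[pong]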